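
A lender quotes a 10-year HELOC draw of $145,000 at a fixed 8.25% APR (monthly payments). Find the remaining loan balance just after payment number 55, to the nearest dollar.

With monthly rate i = 8.25%/12 = 0.0068750, the balance after k of n payments is P · [(1+i)^n − (1+i)^k] / [(1+i)^n − 1].
(1+0.0068750)^120 = 2.27544809 and (1+0.0068750)^55 = 1.45765812, so the balance is 145,000 × (2.27544809 − 1.45765812) / (2.27544809 − 1) = $92,970.89.

$92,971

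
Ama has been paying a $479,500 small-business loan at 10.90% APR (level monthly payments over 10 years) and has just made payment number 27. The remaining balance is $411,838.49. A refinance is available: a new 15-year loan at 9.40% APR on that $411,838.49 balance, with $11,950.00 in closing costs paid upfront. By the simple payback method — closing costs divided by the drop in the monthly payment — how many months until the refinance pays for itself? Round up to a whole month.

6 months

Current payment = 479,500 × 10.9%/12 / (1 − (1+0.0090833)^−120) = $6,578.00.
Refinanced payment = 411,838.49 × 0.0078333 / (1 − (1+0.0078333)^−180) = $4,275.70.
Monthly savings = $6,578.00 − $4,275.70 = $2,302.30.
Break-even = $11,950.00 / $2,302.30 = 5.19 → 6 months.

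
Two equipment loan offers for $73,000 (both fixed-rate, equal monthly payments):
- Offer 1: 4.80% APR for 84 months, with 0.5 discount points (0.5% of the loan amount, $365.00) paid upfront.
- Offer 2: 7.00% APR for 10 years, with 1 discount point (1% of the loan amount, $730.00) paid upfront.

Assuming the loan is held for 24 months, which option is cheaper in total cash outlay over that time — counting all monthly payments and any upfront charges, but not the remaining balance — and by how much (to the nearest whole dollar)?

Offer 1: at 4.80% the monthly rate is 0.0040000, so the payment is 73,000 × 0.0040000 / (1 − 1.0040000^−84) = $1,024.93.
Offer 2: monthly rate = 7%/12 = 0.0058333; payment = 73,000 × 0.0058333 / (1 − (1+0.0058333)^−120) = $847.59.
Over 24 months: Offer 1 costs 24 × $1,024.93 + $365.00 = $24,963.32; Offer 2 costs 24 × $847.59 + $730.00 = $21,072.16.
Offer 2 is cheaper by $24,963.32 − $21,072.16 = $3,891.16.

Offer 2 by $3,891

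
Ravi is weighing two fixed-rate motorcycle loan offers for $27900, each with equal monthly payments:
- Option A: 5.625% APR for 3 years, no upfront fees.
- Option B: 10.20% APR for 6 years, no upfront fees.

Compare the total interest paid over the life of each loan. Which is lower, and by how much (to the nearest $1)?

Option A by $7,032

Option A: at 5.625% the monthly rate is 0.0046875, so the payment is 27,900 × 0.0046875 / (1 − 1.0046875^−36) = $844.04.
Total interest on Option A = 36 × $844.04 − $27,900 = $2,485.44.
Option B: at 10.20% the monthly rate is 0.0085000, so the payment is 27,900 × 0.0085000 / (1 − 1.0085000^−72) = $519.69.
Total interest on Option B = 72 × $519.69 − $27,900 = $9,517.68.
Option A is lower by $7,032.24.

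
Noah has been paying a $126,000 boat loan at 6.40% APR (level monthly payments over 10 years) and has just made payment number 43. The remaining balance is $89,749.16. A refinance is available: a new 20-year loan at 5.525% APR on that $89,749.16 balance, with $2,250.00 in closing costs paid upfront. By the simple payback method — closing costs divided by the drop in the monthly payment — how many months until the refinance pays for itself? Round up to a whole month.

3 months

Current payment = 126,000 × 6.4%/12 / (1 − (1+0.0053333)^−120) = $1,424.30.
Refinanced payment = 89,749.16 × 0.0046042 / (1 − (1+0.0046042)^−240) = $618.64.
Monthly savings = $1,424.30 − $618.64 = $805.66.
Break-even = $2,250.00 / $805.66 = 2.79 → 3 months.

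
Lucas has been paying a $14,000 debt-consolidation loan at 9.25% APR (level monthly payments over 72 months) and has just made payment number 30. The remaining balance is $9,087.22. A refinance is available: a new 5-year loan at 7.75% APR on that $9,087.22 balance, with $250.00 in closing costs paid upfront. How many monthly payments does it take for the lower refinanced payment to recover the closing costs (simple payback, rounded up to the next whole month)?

Current payment = 14,000 × 9.25%/12 / (1 − (1+0.0077083)^−72) = $254.10.
Refinanced payment = 9,087.22 × 0.0064583 / (1 − (1+0.0064583)^−60) = $183.17.
Monthly savings = $254.10 − $183.17 = $70.93.
Break-even = $250.00 / $70.93 = 3.52 → 4 months.

4 months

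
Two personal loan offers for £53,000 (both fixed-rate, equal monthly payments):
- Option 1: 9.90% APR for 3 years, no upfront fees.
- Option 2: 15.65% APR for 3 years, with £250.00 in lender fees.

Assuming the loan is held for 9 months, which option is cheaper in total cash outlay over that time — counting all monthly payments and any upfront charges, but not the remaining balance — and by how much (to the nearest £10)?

Option 1 by £1,570

Option 1: monthly rate = 9.9%/12 = 0.0082500; payment = 53,000 × 0.0082500 / (1 − (1+0.0082500)^−36) = £1,707.67.
Option 2: at 15.65% the monthly rate is 0.0130417, so the payment is 53,000 × 0.0130417 / (1 − 1.0130417^−36) = £1,854.18.
Over 9 months: Option 1 costs 9 × £1,707.67 = £15,369.03; Option 2 costs 9 × £1,854.18 + £250.00 = £16,937.62.
Option 1 is cheaper by £16,937.62 − £15,369.03 = £1,568.59.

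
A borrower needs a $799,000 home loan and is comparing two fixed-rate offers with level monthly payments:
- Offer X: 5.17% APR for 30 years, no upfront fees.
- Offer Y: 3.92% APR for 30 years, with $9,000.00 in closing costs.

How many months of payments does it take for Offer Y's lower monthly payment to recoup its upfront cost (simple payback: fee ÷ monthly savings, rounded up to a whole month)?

16 months

Offer X: at 5.17% the monthly rate is 0.0043083, so the payment is 799,000 × 0.0043083 / (1 − 1.0043083^−360) = $4,372.60.
Offer Y: at 3.92% the monthly rate is 0.0032667, so the payment is 799,000 × 0.0032667 / (1 − 1.0032667^−360) = $3,777.79.
Monthly savings = $4,372.60 − $3,777.79 = $594.81.
Break-even = $9,000.00 / $594.81 = 15.13 → 16 months.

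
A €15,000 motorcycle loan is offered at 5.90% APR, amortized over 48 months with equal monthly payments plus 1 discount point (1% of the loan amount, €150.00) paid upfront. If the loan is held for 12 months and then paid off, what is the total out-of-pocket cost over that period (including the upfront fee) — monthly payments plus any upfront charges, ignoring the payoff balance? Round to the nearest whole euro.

€4,369

At 5.90% the monthly rate is 0.0049167, so the payment is 15,000 × 0.0049167 / (1 − 1.0049167^−48) = €351.59.
Total outlay = 12 × €351.59 + €150.00 = €4,369.08.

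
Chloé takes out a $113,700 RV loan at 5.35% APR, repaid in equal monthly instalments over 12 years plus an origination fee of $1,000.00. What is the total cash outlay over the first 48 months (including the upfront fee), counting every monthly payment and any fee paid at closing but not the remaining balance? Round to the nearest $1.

$52,440

At 5.35% the monthly rate is 0.0044583, so the payment is 113,700 × 0.0044583 / (1 − 1.0044583^−144) = $1,071.67.
Total outlay = 48 × $1,071.67 + $1,000.00 = $52,440.16.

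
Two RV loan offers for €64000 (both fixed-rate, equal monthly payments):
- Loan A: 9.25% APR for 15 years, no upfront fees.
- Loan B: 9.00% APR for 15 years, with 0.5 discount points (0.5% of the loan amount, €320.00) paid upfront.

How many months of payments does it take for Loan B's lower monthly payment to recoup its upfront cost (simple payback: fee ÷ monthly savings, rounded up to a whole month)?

Loan A: at 9.25% the monthly rate is 0.0077083, so the payment is 64,000 × 0.0077083 / (1 − 1.0077083^−180) = €658.68.
Loan B: at 9.00% the monthly rate is 0.0075000, so the payment is 64,000 × 0.0075000 / (1 − 1.0075000^−180) = €649.13.
Monthly savings = €658.68 − €649.13 = €9.55.
Break-even = €320.00 / €9.55 = 33.51 → 34 months.

34 months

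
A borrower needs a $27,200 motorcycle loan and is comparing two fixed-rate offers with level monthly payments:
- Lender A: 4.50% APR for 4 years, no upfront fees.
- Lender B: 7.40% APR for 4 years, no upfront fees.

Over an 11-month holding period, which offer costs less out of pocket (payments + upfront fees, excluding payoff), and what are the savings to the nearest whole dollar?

Lender A by $398

Lender A: at 4.50% the monthly rate is 0.0037500, so the payment is 27,200 × 0.0037500 / (1 − 1.0037500^−48) = $620.25.
Lender B: monthly rate = 7.4%/12 = 0.0061667; payment = 27,200 × 0.0061667 / (1 − (1+0.0061667)^−48) = $656.40.
Over 11 months: Lender A costs 11 × $620.25 = $6,822.75; Lender B costs 11 × $656.40 = $7,220.40.
Lender A is cheaper by $7,220.40 − $6,822.75 = $397.65.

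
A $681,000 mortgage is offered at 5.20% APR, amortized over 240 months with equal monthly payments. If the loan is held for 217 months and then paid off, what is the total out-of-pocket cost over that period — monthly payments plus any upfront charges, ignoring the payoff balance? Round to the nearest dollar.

$991,664

At 5.20% the monthly rate is 0.0043333, so the payment is 681,000 × 0.0043333 / (1 − 1.0043333^−240) = $4,569.88.
Total outlay = 217 × $4,569.88 = $991,663.96.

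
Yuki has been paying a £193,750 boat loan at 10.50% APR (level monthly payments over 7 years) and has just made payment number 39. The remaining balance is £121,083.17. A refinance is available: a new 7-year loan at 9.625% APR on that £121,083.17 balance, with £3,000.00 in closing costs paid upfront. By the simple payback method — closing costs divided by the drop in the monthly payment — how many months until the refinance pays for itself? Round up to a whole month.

Current payment = 193,750 × 10.5%/12 / (1 − (1+0.0087500)^−84) = £3,266.76.
Refinanced payment = 121,083.17 × 0.0080208 / (1 − (1+0.0080208)^−84) = £1,986.74.
Monthly savings = £3,266.76 − £1,986.74 = £1,280.02.
Break-even = £3,000.00 / £1,280.02 = 2.34 → 3 months.

3 months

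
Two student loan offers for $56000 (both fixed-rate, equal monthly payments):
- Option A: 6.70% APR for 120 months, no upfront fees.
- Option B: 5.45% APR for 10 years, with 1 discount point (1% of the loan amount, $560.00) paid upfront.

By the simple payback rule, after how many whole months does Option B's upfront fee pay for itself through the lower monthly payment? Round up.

Option A: at 6.70% the monthly rate is 0.0055833, so the payment is 56,000 × 0.0055833 / (1 − 1.0055833^−120) = $641.58.
Option B: monthly rate = 5.45%/12 = 0.0045417; payment = 56,000 × 0.0045417 / (1 − (1+0.0045417)^−120) = $606.36.
Monthly savings = $641.58 − $606.36 = $35.22.
Break-even = $560.00 / $35.22 = 15.90 → 16 months.

16 months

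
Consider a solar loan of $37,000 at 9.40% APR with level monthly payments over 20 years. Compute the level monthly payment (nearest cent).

At 9.40% the monthly rate is 0.0078333, so the payment is 37,000 × 0.0078333 / (1 − 1.0078333^−240) = $342.48.

$342.48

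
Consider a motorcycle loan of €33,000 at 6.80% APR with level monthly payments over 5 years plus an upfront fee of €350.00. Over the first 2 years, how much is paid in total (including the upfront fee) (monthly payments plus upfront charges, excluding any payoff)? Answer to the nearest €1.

€15,958

At 6.80% the monthly rate is 0.0056667, so the payment is 33,000 × 0.0056667 / (1 − 1.0056667^−60) = €650.33.
Total outlay = 24 × €650.33 + €350.00 = €15,957.92.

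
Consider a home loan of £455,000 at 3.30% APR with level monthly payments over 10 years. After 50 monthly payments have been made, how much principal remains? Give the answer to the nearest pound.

With monthly rate i = 3.3%/12 = 0.0027500, the balance after k of n payments is P · [(1+i)^n − (1+i)^k] / [(1+i)^n − 1].
(1+0.0027500)^120 = 1.39033827 and (1+0.0027500)^50 = 1.14718519, so the balance is 455,000 × (1.39033827 − 1.14718519) / (1.39033827 − 1) = £283,432.75.

£283,433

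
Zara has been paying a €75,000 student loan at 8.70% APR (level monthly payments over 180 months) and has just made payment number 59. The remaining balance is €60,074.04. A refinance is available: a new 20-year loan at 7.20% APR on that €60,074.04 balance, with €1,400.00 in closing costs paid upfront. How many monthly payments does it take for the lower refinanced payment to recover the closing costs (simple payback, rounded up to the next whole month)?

6 months

Current payment = 75,000 × 8.7%/12 / (1 − (1+0.0072500)^−180) = €747.37.
Refinanced payment = 60,074.04 × 0.0060000 / (1 − (1+0.0060000)^−240) = €472.99.
Monthly savings = €747.37 − €472.99 = €274.38.
Break-even = €1,400.00 / €274.38 = 5.10 → 6 months.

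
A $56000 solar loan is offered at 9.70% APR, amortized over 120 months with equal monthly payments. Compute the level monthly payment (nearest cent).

Monthly rate = 9.7%/12 = 0.0080833; payment = 56,000 × 0.0080833 / (1 − (1+0.0080833)^−120) = $730.77.

$730.77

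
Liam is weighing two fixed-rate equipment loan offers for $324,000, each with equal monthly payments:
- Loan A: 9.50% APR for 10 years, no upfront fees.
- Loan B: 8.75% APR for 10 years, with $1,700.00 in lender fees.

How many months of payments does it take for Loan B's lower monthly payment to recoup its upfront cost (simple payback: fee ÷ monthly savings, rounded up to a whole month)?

Loan A: monthly rate = 9.5%/12 = 0.0079167; payment = 324,000 × 0.0079167 / (1 − (1+0.0079167)^−120) = $4,192.48.
Loan B: at 8.75% the monthly rate is 0.0072917, so the payment is 324,000 × 0.0072917 / (1 − 1.0072917^−120) = $4,060.59.
Monthly savings = $4,192.48 − $4,060.59 = $131.89.
Break-even = $1,700.00 / $131.89 = 12.89 → 13 months.

13 months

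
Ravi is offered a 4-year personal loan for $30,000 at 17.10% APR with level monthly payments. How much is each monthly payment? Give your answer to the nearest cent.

$867.20

At 17.10% the monthly rate is 0.0142500, so the payment is 30,000 × 0.0142500 / (1 − 1.0142500^−48) = $867.20.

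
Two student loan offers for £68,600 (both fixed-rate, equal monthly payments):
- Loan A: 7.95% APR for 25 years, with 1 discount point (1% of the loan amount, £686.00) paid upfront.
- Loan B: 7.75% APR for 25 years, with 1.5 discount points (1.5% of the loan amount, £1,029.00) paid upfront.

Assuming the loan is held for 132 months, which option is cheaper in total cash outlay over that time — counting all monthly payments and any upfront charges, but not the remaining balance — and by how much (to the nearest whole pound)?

Loan A: at 7.95% the monthly rate is 0.0066250, so the payment is 68,600 × 0.0066250 / (1 − 1.0066250^−300) = £527.20.
Loan B: monthly rate = 7.75%/12 = 0.0064583; payment = 68,600 × 0.0064583 / (1 − (1+0.0064583)^−300) = £518.16.
Over 132 months: Loan A costs 132 × £527.20 + £686.00 = £70,276.40; Loan B costs 132 × £518.16 + £1,029.00 = £69,426.12.
Loan B is cheaper by £70,276.40 − £69,426.12 = £850.28.

Loan B by £850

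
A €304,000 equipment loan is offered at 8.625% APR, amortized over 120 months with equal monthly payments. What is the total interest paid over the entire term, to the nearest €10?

€150,740

At 8.625% the monthly rate is 0.0071875, so the payment is 304,000 × 0.0071875 / (1 − 1.0071875^−120) = €3,789.52.
Total paid = 120 × €3,789.52 = €454,742.40; interest = €454,742.40 − €304,000 = €150,742.40.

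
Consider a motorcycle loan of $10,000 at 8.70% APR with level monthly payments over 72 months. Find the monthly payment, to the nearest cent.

$178.77

Monthly rate = 8.7%/12 = 0.0072500; payment = 10,000 × 0.0072500 / (1 − (1+0.0072500)^−72) = $178.77.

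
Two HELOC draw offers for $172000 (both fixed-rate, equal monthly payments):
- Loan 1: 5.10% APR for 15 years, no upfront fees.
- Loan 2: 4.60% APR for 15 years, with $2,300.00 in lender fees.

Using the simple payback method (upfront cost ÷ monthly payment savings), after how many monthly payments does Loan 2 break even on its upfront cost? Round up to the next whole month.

52 months

Loan 1: at 5.10% the monthly rate is 0.0042500, so the payment is 172,000 × 0.0042500 / (1 − 1.0042500^−180) = $1,369.14.
Loan 2: at 4.60% the monthly rate is 0.0038333, so the payment is 172,000 × 0.0038333 / (1 − 1.0038333^−180) = $1,324.60.
Monthly savings = $1,369.14 − $1,324.60 = $44.54.
Break-even = $2,300.00 / $44.54 = 51.64 → 52 months.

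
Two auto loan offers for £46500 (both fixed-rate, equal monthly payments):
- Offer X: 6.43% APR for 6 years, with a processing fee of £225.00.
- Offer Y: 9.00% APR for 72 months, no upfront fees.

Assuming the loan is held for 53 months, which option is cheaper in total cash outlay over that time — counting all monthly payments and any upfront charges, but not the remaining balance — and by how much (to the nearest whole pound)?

Offer X: at 6.43% the monthly rate is 0.0053583, so the payment is 46,500 × 0.0053583 / (1 − 1.0053583^−72) = £780.11.
Offer Y: monthly rate = 9%/12 = 0.0075000; payment = 46,500 × 0.0075000 / (1 − (1+0.0075000)^−72) = £838.19.
Over 53 months: Offer X costs 53 × £780.11 + £225.00 = £41,570.83; Offer Y costs 53 × £838.19 = £44,424.07.
Offer X is cheaper by £44,424.07 − £41,570.83 = £2,853.24.

Offer X by £2,853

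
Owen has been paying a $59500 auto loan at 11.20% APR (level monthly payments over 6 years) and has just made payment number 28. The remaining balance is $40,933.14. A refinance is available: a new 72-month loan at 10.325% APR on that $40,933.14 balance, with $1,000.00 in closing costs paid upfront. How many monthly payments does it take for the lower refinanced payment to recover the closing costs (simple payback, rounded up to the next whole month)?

3 months

Current payment = 59,500 × 11.2%/12 / (1 − (1+0.0093333)^−72) = $1,138.63.
Refinanced payment = 40,933.14 × 0.0086042 / (1 − (1+0.0086042)^−72) = $765.05.
Monthly savings = $1,138.63 − $765.05 = $373.58.
Break-even = $1,000.00 / $373.58 = 2.68 → 3 months.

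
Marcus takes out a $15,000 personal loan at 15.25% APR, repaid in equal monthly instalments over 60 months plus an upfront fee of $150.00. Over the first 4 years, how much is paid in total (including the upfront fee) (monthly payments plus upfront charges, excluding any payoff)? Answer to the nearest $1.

$17,373

At 15.25% the monthly rate is 0.0127083, so the payment is 15,000 × 0.0127083 / (1 − 1.0127083^−60) = $358.82.
Total outlay = 48 × $358.82 + $150.00 = $17,373.36.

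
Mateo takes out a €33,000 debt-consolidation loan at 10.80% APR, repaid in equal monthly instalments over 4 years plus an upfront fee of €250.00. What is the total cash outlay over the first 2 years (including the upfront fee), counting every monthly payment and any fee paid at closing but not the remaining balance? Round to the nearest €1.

Monthly rate = 10.8%/12 = 0.0090000; payment = 33,000 × 0.0090000 / (1 − (1+0.0090000)^−48) = €849.70.
Total outlay = 24 × €849.70 + €250.00 = €20,642.80.

€20,643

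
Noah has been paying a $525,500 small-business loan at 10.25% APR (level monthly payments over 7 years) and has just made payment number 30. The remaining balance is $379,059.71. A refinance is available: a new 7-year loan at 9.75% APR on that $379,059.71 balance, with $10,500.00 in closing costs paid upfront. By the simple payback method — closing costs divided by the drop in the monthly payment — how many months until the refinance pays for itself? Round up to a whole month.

Current payment = 525,500 × 10.25%/12 / (1 − (1+0.0085417)^−84) = $8,791.95.
Refinanced payment = 379,059.71 × 0.0081250 / (1 − (1+0.0081250)^−84) = $6,243.98.
Monthly savings = $8,791.95 − $6,243.98 = $2,547.97.
Break-even = $10,500.00 / $2,547.97 = 4.12 → 5 months.

5 months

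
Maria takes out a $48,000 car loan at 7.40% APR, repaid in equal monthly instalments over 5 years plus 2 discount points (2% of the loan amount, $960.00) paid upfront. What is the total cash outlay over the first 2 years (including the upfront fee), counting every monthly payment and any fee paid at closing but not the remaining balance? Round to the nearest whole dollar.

Monthly rate = 7.4%/12 = 0.0061667; payment = 48,000 × 0.0061667 / (1 − (1+0.0061667)^−60) = $959.54.
Total outlay = 24 × $959.54 + $960.00 = $23,988.96.

$23,989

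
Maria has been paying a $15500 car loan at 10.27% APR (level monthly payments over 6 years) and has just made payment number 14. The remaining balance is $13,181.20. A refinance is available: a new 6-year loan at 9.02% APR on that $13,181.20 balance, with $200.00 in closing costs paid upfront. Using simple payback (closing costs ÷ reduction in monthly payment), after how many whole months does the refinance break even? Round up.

Current payment = 15,500 × 10.27%/12 / (1 − (1+0.0085583)^−72) = $289.27.
Refinanced payment = 13,181.20 × 0.0075167 / (1 − (1+0.0075167)^−72) = $237.73.
Monthly savings = $289.27 − $237.73 = $51.54.
Break-even = $200.00 / $51.54 = 3.88 → 4 months.

4 months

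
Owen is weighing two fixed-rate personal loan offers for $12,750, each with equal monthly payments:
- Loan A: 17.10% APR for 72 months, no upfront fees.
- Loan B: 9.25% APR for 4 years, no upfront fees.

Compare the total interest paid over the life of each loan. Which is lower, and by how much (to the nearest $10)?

Loan A: at 17.10% the monthly rate is 0.0142500, so the payment is 12,750 × 0.0142500 / (1 − 1.0142500^−72) = $284.35.
Total interest on Loan A = 72 × $284.35 − $12,750 = $7,723.20.
Loan B: monthly rate = 9.25%/12 = 0.0077083; payment = 12,750 × 0.0077083 / (1 − (1+0.0077083)^−48) = $318.80.
Total interest on Loan B = 48 × $318.80 − $12,750 = $2,552.40.
Loan B is lower by $5,170.80.

Loan B by $5,170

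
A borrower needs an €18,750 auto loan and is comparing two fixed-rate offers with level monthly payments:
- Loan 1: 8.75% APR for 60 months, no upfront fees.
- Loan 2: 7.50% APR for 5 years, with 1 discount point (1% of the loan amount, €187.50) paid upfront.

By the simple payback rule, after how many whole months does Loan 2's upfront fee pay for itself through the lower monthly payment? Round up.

Loan 1: monthly rate = 8.75%/12 = 0.0072917; payment = 18,750 × 0.0072917 / (1 − (1+0.0072917)^−60) = €386.95.
Loan 2: monthly rate = 7.5%/12 = 0.0062500; payment = 18,750 × 0.0062500 / (1 − (1+0.0062500)^−60) = €375.71.
Monthly savings = €386.95 − €375.71 = €11.24.
Break-even = €187.50 / €11.24 = 16.68 → 17 months.

17 months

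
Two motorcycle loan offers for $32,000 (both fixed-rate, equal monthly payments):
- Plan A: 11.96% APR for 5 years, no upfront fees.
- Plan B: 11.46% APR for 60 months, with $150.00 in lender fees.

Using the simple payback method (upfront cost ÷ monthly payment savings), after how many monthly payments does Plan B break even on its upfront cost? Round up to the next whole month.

19 months

Plan A: monthly rate = 11.96%/12 = 0.0099667; payment = 32,000 × 0.0099667 / (1 − (1+0.0099667)^−60) = $711.18.
Plan B: at 11.46% the monthly rate is 0.0095500, so the payment is 32,000 × 0.0095500 / (1 − 1.0095500^−60) = $703.12.
Monthly savings = $711.18 − $703.12 = $8.06.
Break-even = $150.00 / $8.06 = 18.61 → 19 months.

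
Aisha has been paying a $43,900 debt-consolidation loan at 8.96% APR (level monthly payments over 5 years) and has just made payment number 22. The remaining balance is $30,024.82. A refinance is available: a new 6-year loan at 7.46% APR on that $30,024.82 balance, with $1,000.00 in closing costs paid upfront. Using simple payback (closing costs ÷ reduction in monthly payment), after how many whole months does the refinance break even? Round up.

3 months

Current payment = 43,900 × 8.96%/12 / (1 − (1+0.0074667)^−60) = $910.44.
Refinanced payment = 30,024.82 × 0.0062167 / (1 − (1+0.0062167)^−72) = $518.55.
Monthly savings = $910.44 − $518.55 = $391.89.
Break-even = $1,000.00 / $391.89 = 2.55 → 3 months.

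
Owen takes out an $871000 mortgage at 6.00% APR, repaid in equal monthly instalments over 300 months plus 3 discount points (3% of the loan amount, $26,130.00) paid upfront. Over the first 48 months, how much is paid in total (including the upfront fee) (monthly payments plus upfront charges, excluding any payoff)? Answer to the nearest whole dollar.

At 6.00% the monthly rate is 0.0050000, so the payment is 871,000 × 0.0050000 / (1 − 1.0050000^−300) = $5,611.87.
Total outlay = 48 × $5,611.87 + $26,130.00 = $295,499.76.

$295,500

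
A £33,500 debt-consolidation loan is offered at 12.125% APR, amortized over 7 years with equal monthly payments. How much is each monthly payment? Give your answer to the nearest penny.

Monthly rate = 12.125%/12 = 0.0101042; payment = 33,500 × 0.0101042 / (1 − (1+0.0101042)^−84) = £593.61.

£593.61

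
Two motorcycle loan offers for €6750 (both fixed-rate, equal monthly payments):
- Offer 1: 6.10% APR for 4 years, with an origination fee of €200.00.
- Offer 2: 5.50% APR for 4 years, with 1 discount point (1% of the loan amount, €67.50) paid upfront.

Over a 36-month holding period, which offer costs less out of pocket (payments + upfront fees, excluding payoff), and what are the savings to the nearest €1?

Offer 2 by €199

Offer 1: monthly rate = 6.1%/12 = 0.0050833; payment = 6,750 × 0.0050833 / (1 − (1+0.0050833)^−48) = €158.83.
Offer 2: at 5.50% the monthly rate is 0.0045833, so the payment is 6,750 × 0.0045833 / (1 − 1.0045833^−48) = €156.98.
Over 36 months: Offer 1 costs 36 × €158.83 + €200.00 = €5,917.88; Offer 2 costs 36 × €156.98 + €67.50 = €5,718.78.
Offer 2 is cheaper by €5,917.88 − €5,718.78 = €199.10.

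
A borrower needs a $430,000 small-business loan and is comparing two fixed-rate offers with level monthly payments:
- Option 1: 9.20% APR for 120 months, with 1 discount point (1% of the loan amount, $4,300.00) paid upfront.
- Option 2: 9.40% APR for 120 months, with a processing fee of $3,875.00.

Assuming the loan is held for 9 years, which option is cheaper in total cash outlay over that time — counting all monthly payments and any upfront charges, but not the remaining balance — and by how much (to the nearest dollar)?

Option 1 by $4,637

Option 1: at 9.20% the monthly rate is 0.0076667, so the payment is 430,000 × 0.0076667 / (1 − 1.0076667^−120) = $5,493.71.
Option 2: at 9.40% the monthly rate is 0.0078333, so the payment is 430,000 × 0.0078333 / (1 − 1.0078333^−120) = $5,540.58.
Over 108 months: Option 1 costs 108 × $5,493.71 + $4,300.00 = $597,620.68; Option 2 costs 108 × $5,540.58 + $3,875.00 = $602,257.64.
Option 1 is cheaper by $602,257.64 − $597,620.68 = $4,636.96.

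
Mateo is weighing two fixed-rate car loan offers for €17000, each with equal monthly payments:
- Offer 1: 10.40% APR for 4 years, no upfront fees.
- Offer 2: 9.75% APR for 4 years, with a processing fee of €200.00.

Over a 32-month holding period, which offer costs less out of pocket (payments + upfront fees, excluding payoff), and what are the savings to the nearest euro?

Offer 1 by €30

Offer 1: monthly rate = 10.4%/12 = 0.0086667; payment = 17,000 × 0.0086667 / (1 − (1+0.0086667)^−48) = €434.44.
Offer 2: at 9.75% the monthly rate is 0.0081250, so the payment is 17,000 × 0.0081250 / (1 − 1.0081250^−48) = €429.13.
Over 32 months: Offer 1 costs 32 × €434.44 = €13,902.08; Offer 2 costs 32 × €429.13 + €200.00 = €13,932.16.
Offer 1 is cheaper by €13,932.16 − €13,902.08 = €30.08.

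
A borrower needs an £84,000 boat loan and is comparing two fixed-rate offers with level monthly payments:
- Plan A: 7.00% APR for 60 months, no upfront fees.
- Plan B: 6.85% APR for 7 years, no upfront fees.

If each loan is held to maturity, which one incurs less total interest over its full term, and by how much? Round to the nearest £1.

Plan A by £6,179

Plan A: monthly rate = 7%/12 = 0.0058333; payment = 84,000 × 0.0058333 / (1 − (1+0.0058333)^−60) = £1,663.30.
Total interest on Plan A = 60 × £1,663.30 − £84,000 = £15,798.00.
Plan B: monthly rate = 6.85%/12 = 0.0057083; payment = 84,000 × 0.0057083 / (1 − (1+0.0057083)^−84) = £1,261.63.
Total interest on Plan B = 84 × £1,261.63 − £84,000 = £21,976.92.
Plan A is lower by £6,178.92.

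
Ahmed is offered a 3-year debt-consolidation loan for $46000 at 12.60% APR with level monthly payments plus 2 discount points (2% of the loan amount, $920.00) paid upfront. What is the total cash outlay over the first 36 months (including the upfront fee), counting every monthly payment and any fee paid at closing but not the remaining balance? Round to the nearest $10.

Monthly rate = 12.6%/12 = 0.0105000; payment = 46,000 × 0.0105000 / (1 − (1+0.0105000)^−36) = $1,541.07.
Total outlay = 36 × $1,541.07 + $920.00 = $56,398.52.

$56,400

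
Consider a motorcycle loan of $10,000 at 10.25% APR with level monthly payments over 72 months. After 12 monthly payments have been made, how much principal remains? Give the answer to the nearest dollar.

$8,728

With monthly rate i = 10.25%/12 = 0.0085417, the balance after k of n payments is P · [(1+i)^n − (1+i)^k] / [(1+i)^n − 1].
(1+0.0085417)^72 = 1.84483215 and (1+0.0085417)^12 = 1.10745514, so the balance is 10,000 × (1.84483215 − 1.10745514) / (1.84483215 − 1) = $8,728.09.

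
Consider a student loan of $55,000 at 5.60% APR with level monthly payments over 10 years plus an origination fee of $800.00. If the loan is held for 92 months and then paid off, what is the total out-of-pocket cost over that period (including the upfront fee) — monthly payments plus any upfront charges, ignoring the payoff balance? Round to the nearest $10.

$55,970

At 5.60% the monthly rate is 0.0046667, so the payment is 55,000 × 0.0046667 / (1 − 1.0046667^−120) = $599.62.
Total outlay = 92 × $599.62 + $800.00 = $55,965.04.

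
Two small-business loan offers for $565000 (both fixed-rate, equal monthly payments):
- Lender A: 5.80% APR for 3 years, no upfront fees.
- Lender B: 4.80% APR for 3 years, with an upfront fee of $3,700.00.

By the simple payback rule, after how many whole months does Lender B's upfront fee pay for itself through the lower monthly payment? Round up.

Lender A: at 5.80% the monthly rate is 0.0048333, so the payment is 565,000 × 0.0048333 / (1 − 1.0048333^−36) = $17,137.24.
Lender B: at 4.80% the monthly rate is 0.0040000, so the payment is 565,000 × 0.0040000 / (1 − 1.0040000^−36) = $16,882.87.
Monthly savings = $17,137.24 − $16,882.87 = $254.37.
Break-even = $3,700.00 / $254.37 = 14.55 → 15 months.

15 months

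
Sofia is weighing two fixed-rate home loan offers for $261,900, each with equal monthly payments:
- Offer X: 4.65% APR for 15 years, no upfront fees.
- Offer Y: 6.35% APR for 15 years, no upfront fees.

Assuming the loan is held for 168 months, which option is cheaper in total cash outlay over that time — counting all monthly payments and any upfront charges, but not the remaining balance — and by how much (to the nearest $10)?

Offer X by $39,690

Offer X: monthly rate = 4.65%/12 = 0.0038750; payment = 261,900 × 0.0038750 / (1 − (1+0.0038750)^−180) = $2,023.65.
Offer Y: monthly rate = 6.35%/12 = 0.0052917; payment = 261,900 × 0.0052917 / (1 − (1+0.0052917)^−180) = $2,259.89.
Over 168 months: Offer X costs 168 × $2,023.65 = $339,973.20; Offer Y costs 168 × $2,259.89 = $379,661.52.
Offer X is cheaper by $379,661.52 − $339,973.20 = $39,688.32.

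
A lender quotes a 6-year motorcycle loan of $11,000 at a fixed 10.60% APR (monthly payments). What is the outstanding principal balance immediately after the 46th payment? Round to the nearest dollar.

With monthly rate i = 10.6%/12 = 0.0088333, the balance after k of n payments is P · [(1+i)^n − (1+i)^k] / [(1+i)^n − 1].
(1+0.0088333)^72 = 1.88364256 and (1+0.0088333)^46 = 1.49862676, so the balance is 11,000 × (1.88364256 − 1.49862676) / (1.88364256 − 1) = $4,792.86.

$4,793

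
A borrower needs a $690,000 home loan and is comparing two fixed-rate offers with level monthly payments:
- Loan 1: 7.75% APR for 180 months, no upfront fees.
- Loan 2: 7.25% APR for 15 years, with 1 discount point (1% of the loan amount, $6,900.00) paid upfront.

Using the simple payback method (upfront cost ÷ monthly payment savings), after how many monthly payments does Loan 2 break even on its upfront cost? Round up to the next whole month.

Loan 1: at 7.75% the monthly rate is 0.0064583, so the payment is 690,000 × 0.0064583 / (1 − 1.0064583^−180) = $6,494.80.
Loan 2: at 7.25% the monthly rate is 0.0060417, so the payment is 690,000 × 0.0060417 / (1 − 1.0060417^−180) = $6,298.75.
Monthly savings = $6,494.80 − $6,298.75 = $196.05.
Break-even = $6,900.00 / $196.05 = 35.20 → 36 months.

36 months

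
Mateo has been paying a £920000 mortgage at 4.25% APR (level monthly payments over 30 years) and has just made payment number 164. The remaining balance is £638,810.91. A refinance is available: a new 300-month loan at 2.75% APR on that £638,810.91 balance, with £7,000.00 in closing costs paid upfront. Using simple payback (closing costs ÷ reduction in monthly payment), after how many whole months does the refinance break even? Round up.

Current payment = 920,000 × 4.25%/12 / (1 − (1+0.0035417)^−360) = £4,525.85.
Refinanced payment = 638,810.91 × 0.0022917 / (1 − (1+0.0022917)^−300) = £2,946.90.
Monthly savings = £4,525.85 − £2,946.90 = £1,578.95.
Break-even = £7,000.00 / £1,578.95 = 4.43 → 5 months.

5 months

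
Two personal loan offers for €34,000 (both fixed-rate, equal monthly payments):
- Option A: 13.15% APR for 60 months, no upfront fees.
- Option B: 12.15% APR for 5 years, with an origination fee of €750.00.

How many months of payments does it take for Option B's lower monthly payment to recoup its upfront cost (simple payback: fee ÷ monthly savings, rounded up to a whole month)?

Option A: monthly rate = 13.15%/12 = 0.0109583; payment = 34,000 × 0.0109583 / (1 − (1+0.0109583)^−60) = €776.22.
Option B: monthly rate = 12.15%/12 = 0.0101250; payment = 34,000 × 0.0101250 / (1 − (1+0.0101250)^−60) = €758.89.
Monthly savings = €776.22 − €758.89 = €17.33.
Break-even = €750.00 / €17.33 = 43.28 → 44 months.

44 months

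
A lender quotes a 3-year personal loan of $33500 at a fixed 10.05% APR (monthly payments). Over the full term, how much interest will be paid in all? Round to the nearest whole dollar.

$5,443

At 10.05% the monthly rate is 0.0083750, so the payment is 33,500 × 0.0083750 / (1 − 1.0083750^−36) = $1,081.74.
Total paid = 36 × $1,081.74 = $38,942.64; interest = $38,942.64 − $33,500 = $5,442.64.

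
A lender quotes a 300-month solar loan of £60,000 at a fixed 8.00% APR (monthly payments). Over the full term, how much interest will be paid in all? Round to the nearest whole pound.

£78,927

At 8.00% the monthly rate is 0.0066667, so the payment is 60,000 × 0.0066667 / (1 − 1.0066667^−300) = £463.09.
Total paid = 300 × £463.09 = £138,927.00; interest = £138,927.00 − £60,000 = £78,927.00.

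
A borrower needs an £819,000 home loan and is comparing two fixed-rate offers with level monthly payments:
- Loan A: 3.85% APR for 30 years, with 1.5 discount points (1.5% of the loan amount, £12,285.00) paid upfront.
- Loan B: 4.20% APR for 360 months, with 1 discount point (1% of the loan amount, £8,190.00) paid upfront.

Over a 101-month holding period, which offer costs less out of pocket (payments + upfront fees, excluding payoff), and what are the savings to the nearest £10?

Loan A by £12,620

Loan A: monthly rate = 3.85%/12 = 0.0032083; payment = 819,000 × 0.0032083 / (1 − (1+0.0032083)^−360) = £3,839.54.
Loan B: monthly rate = 4.2%/12 = 0.0035000; payment = 819,000 × 0.0035000 / (1 − (1+0.0035000)^−360) = £4,005.05.
Over 101 months: Loan A costs 101 × £3,839.54 + £12,285.00 = £400,078.54; Loan B costs 101 × £4,005.05 + £8,190.00 = £412,700.05.
Loan A is cheaper by £412,700.05 − £400,078.54 = £12,621.51.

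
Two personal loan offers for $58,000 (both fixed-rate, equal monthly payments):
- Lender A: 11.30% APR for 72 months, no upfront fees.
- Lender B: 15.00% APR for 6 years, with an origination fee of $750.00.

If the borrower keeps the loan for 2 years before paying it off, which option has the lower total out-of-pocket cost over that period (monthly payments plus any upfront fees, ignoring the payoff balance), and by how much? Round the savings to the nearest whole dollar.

Lender A: monthly rate = 11.3%/12 = 0.0094167; payment = 58,000 × 0.0094167 / (1 − (1+0.0094167)^−72) = $1,112.91.
Lender B: monthly rate = 15%/12 = 0.0125000; payment = 58,000 × 0.0125000 / (1 − (1+0.0125000)^−72) = $1,226.41.
Over 24 months: Lender A costs 24 × $1,112.91 = $26,709.84; Lender B costs 24 × $1,226.41 + $750.00 = $30,183.84.
Lender A is cheaper by $30,183.84 − $26,709.84 = $3,474.00.

Lender A by $3,474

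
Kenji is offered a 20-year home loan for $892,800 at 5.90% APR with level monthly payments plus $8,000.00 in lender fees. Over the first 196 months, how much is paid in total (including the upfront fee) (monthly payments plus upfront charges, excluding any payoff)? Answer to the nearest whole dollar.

Monthly rate = 5.9%/12 = 0.0049167; payment = 892,800 × 0.0049167 / (1 − (1+0.0049167)^−240) = $6,344.90.
Total outlay = 196 × $6,344.90 + $8,000.00 = $1,251,600.40.

$1,251,600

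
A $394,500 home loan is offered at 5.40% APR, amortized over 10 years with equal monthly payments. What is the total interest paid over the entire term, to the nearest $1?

$116,921

At 5.40% the monthly rate is 0.0045000, so the payment is 394,500 × 0.0045000 / (1 − 1.0045000^−120) = $4,261.84.
Total paid = 120 × $4,261.84 = $511,420.80; interest = $511,420.80 − $394,500 = $116,920.80.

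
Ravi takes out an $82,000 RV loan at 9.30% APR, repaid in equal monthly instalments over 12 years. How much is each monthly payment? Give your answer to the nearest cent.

$947.09

At 9.30% the monthly rate is 0.0077500, so the payment is 82,000 × 0.0077500 / (1 − 1.0077500^−144) = $947.09.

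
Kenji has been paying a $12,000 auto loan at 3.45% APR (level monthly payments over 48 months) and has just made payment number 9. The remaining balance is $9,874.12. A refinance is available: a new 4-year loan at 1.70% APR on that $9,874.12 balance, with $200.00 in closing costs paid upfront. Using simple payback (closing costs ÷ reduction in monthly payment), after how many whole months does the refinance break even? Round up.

4 months

Current payment = 12,000 × 3.45%/12 / (1 − (1+0.0028750)^−48) = $268.01.
Refinanced payment = 9,874.12 × 0.0014167 / (1 − (1+0.0014167)^−48) = $212.93.
Monthly savings = $268.01 − $212.93 = $55.08.
Break-even = $200.00 / $55.08 = 3.63 → 4 months.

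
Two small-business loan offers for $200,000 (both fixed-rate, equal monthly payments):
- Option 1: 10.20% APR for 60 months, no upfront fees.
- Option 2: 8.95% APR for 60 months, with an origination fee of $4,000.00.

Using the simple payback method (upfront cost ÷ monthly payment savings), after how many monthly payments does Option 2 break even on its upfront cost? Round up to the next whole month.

Option 1: monthly rate = 10.2%/12 = 0.0085000; payment = 200,000 × 0.0085000 / (1 − (1+0.0085000)^−60) = $4,269.12.
Option 2: monthly rate = 8.95%/12 = 0.0074583; payment = 200,000 × 0.0074583 / (1 − (1+0.0074583)^−60) = $4,146.82.
Monthly savings = $4,269.12 − $4,146.82 = $122.30.
Break-even = $4,000.00 / $122.30 = 32.71 → 33 months.

33 months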